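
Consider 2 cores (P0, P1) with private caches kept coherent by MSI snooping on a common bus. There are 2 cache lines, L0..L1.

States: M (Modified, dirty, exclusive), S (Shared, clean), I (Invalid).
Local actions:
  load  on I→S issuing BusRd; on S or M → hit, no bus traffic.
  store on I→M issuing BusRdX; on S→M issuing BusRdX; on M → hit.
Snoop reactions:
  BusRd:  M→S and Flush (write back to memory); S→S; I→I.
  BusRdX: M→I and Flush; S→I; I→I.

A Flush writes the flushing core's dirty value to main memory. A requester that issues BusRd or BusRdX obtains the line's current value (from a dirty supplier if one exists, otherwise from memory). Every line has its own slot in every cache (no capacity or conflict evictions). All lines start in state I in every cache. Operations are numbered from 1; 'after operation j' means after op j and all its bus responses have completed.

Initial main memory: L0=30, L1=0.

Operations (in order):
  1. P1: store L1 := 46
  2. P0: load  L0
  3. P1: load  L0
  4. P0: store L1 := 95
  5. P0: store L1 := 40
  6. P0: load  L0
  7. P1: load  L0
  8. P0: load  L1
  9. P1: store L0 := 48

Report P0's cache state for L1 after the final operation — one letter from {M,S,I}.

state = M

1. P1: store L1 := 46  bus=[BusRdX]  L1: P0=I P1=M  mem[L1]=0
2. P0: load  L0  bus=[BusRd]  L0: P0=S P1=I  mem[L0]=30
3. P1: load  L0  bus=[BusRd]  L0: P0=S P1=S  mem[L0]=30
4. P0: store L1 := 95  bus=[BusRdX,Flush]  L1: P0=M P1=I  mem[L1]=46
5. P0: store L1 := 40  bus=[-]  L1: P0=M P1=I  mem[L1]=46
6. P0: load  L0  bus=[-]  L0: P0=S P1=S  mem[L0]=30
7. P1: load  L0  bus=[-]  L0: P0=S P1=S  mem[L0]=30
8. P0: load  L1  bus=[-]  L1: P0=M P1=I  mem[L1]=46
9. P1: store L0 := 48  bus=[BusRdX]  L0: P0=I P1=M  mem[L0]=30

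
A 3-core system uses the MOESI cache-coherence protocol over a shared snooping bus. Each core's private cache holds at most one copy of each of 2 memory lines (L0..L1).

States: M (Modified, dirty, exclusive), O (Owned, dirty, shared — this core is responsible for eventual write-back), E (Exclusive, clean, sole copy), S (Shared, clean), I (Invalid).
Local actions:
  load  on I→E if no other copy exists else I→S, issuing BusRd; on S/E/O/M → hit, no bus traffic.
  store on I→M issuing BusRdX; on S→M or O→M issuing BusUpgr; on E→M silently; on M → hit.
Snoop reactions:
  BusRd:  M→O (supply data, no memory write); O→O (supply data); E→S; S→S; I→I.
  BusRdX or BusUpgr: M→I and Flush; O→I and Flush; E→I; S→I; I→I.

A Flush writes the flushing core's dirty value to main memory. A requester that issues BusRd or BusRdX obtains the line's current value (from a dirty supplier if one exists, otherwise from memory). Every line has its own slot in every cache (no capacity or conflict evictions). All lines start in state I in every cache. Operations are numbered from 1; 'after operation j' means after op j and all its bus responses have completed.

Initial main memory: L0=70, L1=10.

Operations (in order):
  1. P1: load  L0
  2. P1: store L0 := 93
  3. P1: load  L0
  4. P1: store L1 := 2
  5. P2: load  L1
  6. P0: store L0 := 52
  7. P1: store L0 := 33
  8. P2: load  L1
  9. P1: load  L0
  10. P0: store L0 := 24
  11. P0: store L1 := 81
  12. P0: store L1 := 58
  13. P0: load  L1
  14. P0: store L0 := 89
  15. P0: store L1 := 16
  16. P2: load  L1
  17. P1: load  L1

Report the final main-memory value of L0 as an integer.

memory[L0] = 33

[1] P1: load  L0 | P0:I, P1:E(70), P2:I | bus: BusRd
[2] P1: store L0 := 93 | P0:I, P1:M(93), P2:I | bus: none
[3] P1: load  L0 | P0:I, P1:M(93), P2:I | bus: none
[4] P1: store L1 := 2 | P0:I, P1:M(2), P2:I | bus: BusRdX
[5] P2: load  L1 | P0:I, P1:O(2), P2:S(2) | bus: BusRd
[6] P0: store L0 := 52 | P0:M(52), P1:I, P2:I | bus: BusRdX,Flush
[7] P1: store L0 := 33 | P0:I, P1:M(33), P2:I | bus: BusRdX,Flush
[8] P2: load  L1 | P0:I, P1:O(2), P2:S(2) | bus: none
[9] P1: load  L0 | P0:I, P1:M(33), P2:I | bus: none
[10] P0: store L0 := 24 | P0:M(24), P1:I, P2:I | bus: BusRdX,Flush
[11] P0: store L1 := 81 | P0:M(81), P1:I, P2:I | bus: BusRdX,Flush
[12] P0: store L1 := 58 | P0:M(58), P1:I, P2:I | bus: none
[13] P0: load  L1 | P0:M(58), P1:I, P2:I | bus: none
[14] P0: store L0 := 89 | P0:M(89), P1:I, P2:I | bus: none
[15] P0: store L1 := 16 | P0:M(16), P1:I, P2:I | bus: none
[16] P2: load  L1 | P0:O(16), P1:I, P2:S(16) | bus: BusRd
[17] P1: load  L1 | P0:O(16), P1:S(16), P2:S(16) | bus: BusRd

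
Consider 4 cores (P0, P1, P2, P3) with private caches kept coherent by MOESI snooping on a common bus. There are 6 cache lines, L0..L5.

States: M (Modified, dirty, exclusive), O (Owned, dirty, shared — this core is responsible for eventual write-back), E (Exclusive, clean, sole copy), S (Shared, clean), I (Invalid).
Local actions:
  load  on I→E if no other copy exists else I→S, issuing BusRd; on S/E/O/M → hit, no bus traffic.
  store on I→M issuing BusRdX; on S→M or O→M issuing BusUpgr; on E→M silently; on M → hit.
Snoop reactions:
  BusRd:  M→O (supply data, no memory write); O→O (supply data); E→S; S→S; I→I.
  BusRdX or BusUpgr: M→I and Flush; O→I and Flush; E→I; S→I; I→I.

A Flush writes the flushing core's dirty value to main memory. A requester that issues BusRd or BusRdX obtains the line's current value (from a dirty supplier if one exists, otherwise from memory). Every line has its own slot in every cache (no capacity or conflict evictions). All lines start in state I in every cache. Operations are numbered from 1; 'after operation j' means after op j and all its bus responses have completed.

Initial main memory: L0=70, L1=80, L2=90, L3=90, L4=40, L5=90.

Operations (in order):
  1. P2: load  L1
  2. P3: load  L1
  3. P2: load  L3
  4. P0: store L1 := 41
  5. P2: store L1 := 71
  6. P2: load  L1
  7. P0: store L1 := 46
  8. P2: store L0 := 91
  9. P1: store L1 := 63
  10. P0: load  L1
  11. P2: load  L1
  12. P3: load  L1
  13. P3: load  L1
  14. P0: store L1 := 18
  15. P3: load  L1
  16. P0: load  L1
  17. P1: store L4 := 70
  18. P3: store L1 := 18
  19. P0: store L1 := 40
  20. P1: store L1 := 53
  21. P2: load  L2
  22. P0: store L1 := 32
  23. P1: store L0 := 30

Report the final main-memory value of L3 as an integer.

[1] P2: load  L1 | P0:I, P1:I, P2:E(80), P3:I | bus: BusRd
[2] P3: load  L1 | P0:I, P1:I, P2:S(80), P3:S(80) | bus: BusRd
[3] P2: load  L3 | P0:I, P1:I, P2:E(90), P3:I | bus: BusRd
[4] P0: store L1 := 41 | P0:M(41), P1:I, P2:I, P3:I | bus: BusRdX
[5] P2: store L1 := 71 | P0:I, P1:I, P2:M(71), P3:I | bus: BusRdX,Flush
[6] P2: load  L1 | P0:I, P1:I, P2:M(71), P3:I | bus: none
[7] P0: store L1 := 46 | P0:M(46), P1:I, P2:I, P3:I | bus: BusRdX,Flush
[8] P2: store L0 := 91 | P0:I, P1:I, P2:M(91), P3:I | bus: BusRdX
[9] P1: store L1 := 63 | P0:I, P1:M(63), P2:I, P3:I | bus: BusRdX,Flush
[10] P0: load  L1 | P0:S(63), P1:O(63), P2:I, P3:I | bus: BusRd
[11] P2: load  L1 | P0:S(63), P1:O(63), P2:S(63), P3:I | bus: BusRd
[12] P3: load  L1 | P0:S(63), P1:O(63), P2:S(63), P3:S(63) | bus: BusRd
[13] P3: load  L1 | P0:S(63), P1:O(63), P2:S(63), P3:S(63) | bus: none
[14] P0: store L1 := 18 | P0:M(18), P1:I, P2:I, P3:I | bus: BusUpgr,Flush
[15] P3: load  L1 | P0:O(18), P1:I, P2:I, P3:S(18) | bus: BusRd
[16] P0: load  L1 | P0:O(18), P1:I, P2:I, P3:S(18) | bus: none
[17] P1: store L4 := 70 | P0:I, P1:M(70), P2:I, P3:I | bus: BusRdX
[18] P3: store L1 := 18 | P0:I, P1:I, P2:I, P3:M(18) | bus: BusUpgr,Flush
[19] P0: store L1 := 40 | P0:M(40), P1:I, P2:I, P3:I | bus: BusRdX,Flush
[20] P1: store L1 := 53 | P0:I, P1:M(53), P2:I, P3:I | bus: BusRdX,Flush
[21] P2: load  L2 | P0:I, P1:I, P2:E(90), P3:I | bus: BusRd
[22] P0: store L1 := 32 | P0:M(32), P1:I, P2:I, P3:I | bus: BusRdX,Flush
[23] P1: store L0 := 30 | P0:I, P1:M(30), P2:I, P3:I | bus: BusRdX,Flush

memory[L3] = 90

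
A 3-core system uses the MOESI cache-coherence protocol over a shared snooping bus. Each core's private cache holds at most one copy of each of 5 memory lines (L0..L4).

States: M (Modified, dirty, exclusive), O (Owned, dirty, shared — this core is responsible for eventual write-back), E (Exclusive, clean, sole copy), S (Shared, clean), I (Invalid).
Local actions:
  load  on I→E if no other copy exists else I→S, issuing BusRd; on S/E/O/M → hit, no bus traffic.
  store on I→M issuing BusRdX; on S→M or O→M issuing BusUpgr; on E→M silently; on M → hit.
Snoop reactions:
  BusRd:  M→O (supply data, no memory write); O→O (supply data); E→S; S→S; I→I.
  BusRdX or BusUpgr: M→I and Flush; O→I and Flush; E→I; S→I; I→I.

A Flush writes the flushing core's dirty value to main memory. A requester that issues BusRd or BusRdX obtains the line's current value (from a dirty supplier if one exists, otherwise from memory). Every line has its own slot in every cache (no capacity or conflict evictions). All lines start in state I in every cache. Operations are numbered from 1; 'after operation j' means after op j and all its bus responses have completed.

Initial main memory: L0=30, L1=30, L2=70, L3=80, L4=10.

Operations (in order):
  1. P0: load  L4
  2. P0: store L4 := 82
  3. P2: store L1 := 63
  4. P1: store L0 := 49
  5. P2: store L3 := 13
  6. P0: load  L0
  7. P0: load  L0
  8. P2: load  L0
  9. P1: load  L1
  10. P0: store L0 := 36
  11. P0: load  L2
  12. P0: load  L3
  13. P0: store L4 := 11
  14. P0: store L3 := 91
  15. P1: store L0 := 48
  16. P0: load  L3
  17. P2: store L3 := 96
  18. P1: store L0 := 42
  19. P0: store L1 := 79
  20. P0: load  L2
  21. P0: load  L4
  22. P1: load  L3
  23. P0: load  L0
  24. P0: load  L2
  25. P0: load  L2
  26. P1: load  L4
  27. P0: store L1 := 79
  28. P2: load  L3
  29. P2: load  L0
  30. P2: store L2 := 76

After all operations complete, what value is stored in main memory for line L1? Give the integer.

  op1 P0: load  L4 → E/I/I on L4; bus BusRd; mem=10
  op2 P0: store L4 := 82 → M/I/I on L4; bus (none); mem=10
  op3 P2: store L1 := 63 → I/I/M on L1; bus BusRdX; mem=30
  op4 P1: store L0 := 49 → I/M/I on L0; bus BusRdX; mem=30
  op5 P2: store L3 := 13 → I/I/M on L3; bus BusRdX; mem=80
  op6 P0: load  L0 → S/O/I on L0; bus BusRd; mem=30
  op7 P0: load  L0 → S/O/I on L0; bus (none); mem=30
  op8 P2: load  L0 → S/O/S on L0; bus BusRd; mem=30
  op9 P1: load  L1 → I/S/O on L1; bus BusRd; mem=30
  op10 P0: store L0 := 36 → M/I/I on L0; bus BusUpgr Flush; mem=49
  op11 P0: load  L2 → E/I/I on L2; bus BusRd; mem=70
  op12 P0: load  L3 → S/I/O on L3; bus BusRd; mem=80
  op13 P0: store L4 := 11 → M/I/I on L4; bus (none); mem=10
  op14 P0: store L3 := 91 → M/I/I on L3; bus BusUpgr Flush; mem=13
  op15 P1: store L0 := 48 → I/M/I on L0; bus BusRdX Flush; mem=36
  op16 P0: load  L3 → M/I/I on L3; bus (none); mem=13
  op17 P2: store L3 := 96 → I/I/M on L3; bus BusRdX Flush; mem=91
  op18 P1: store L0 := 42 → I/M/I on L0; bus (none); mem=36
  op19 P0: store L1 := 79 → M/I/I on L1; bus BusRdX Flush; mem=63
  op20 P0: load  L2 → E/I/I on L2; bus (none); mem=70
  op21 P0: load  L4 → M/I/I on L4; bus (none); mem=10
  op22 P1: load  L3 → I/S/O on L3; bus BusRd; mem=91
  op23 P0: load  L0 → S/O/I on L0; bus BusRd; mem=36
  op24 P0: load  L2 → E/I/I on L2; bus (none); mem=70
  op25 P0: load  L2 → E/I/I on L2; bus (none); mem=70
  op26 P1: load  L4 → O/S/I on L4; bus BusRd; mem=10
  op27 P0: store L1 := 79 → M/I/I on L1; bus (none); mem=63
  op28 P2: load  L3 → I/S/O on L3; bus (none); mem=91
  op29 P2: load  L0 → S/O/S on L0; bus BusRd; mem=36
  op30 P2: store L2 := 76 → I/I/M on L2; bus BusRdX; mem=70

memory[L1] = 63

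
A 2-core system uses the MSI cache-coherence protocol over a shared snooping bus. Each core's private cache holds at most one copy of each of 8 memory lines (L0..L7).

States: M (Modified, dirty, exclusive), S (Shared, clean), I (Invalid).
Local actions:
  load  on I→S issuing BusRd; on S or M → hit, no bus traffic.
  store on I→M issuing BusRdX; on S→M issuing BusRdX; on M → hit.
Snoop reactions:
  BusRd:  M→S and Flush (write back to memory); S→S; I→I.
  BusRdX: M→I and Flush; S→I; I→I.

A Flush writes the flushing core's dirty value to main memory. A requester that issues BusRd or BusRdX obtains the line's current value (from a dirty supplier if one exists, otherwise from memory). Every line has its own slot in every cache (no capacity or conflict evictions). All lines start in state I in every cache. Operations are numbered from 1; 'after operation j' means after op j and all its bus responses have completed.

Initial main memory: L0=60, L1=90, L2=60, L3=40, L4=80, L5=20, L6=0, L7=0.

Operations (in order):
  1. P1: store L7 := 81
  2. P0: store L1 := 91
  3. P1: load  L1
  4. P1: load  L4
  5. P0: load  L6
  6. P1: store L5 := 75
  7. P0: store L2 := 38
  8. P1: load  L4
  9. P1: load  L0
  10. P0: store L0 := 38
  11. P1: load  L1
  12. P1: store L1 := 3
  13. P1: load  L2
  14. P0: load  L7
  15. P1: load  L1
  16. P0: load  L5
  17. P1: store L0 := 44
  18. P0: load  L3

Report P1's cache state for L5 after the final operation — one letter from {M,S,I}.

state = S

  op1 P1: store L7 := 81 → I/M on L7; bus BusRdX; mem=0
  op2 P0: store L1 := 91 → M/I on L1; bus BusRdX; mem=90
  op3 P1: load  L1 → S/S on L1; bus BusRd Flush; mem=91
  op4 P1: load  L4 → I/S on L4; bus BusRd; mem=80
  op5 P0: load  L6 → S/I on L6; bus BusRd; mem=0
  op6 P1: store L5 := 75 → I/M on L5; bus BusRdX; mem=20
  op7 P0: store L2 := 38 → M/I on L2; bus BusRdX; mem=60
  op8 P1: load  L4 → I/S on L4; bus (none); mem=80
  op9 P1: load  L0 → I/S on L0; bus BusRd; mem=60
  op10 P0: store L0 := 38 → M/I on L0; bus BusRdX; mem=60
  op11 P1: load  L1 → S/S on L1; bus (none); mem=91
  op12 P1: store L1 := 3 → I/M on L1; bus BusRdX; mem=91
  op13 P1: load  L2 → S/S on L2; bus BusRd Flush; mem=38
  op14 P0: load  L7 → S/S on L7; bus BusRd Flush; mem=81
  op15 P1: load  L1 → I/M on L1; bus (none); mem=91
  op16 P0: load  L5 → S/S on L5; bus BusRd Flush; mem=75
  op17 P1: store L0 := 44 → I/M on L0; bus BusRdX Flush; mem=38
  op18 P0: load  L3 → S/I on L3; bus BusRd; mem=40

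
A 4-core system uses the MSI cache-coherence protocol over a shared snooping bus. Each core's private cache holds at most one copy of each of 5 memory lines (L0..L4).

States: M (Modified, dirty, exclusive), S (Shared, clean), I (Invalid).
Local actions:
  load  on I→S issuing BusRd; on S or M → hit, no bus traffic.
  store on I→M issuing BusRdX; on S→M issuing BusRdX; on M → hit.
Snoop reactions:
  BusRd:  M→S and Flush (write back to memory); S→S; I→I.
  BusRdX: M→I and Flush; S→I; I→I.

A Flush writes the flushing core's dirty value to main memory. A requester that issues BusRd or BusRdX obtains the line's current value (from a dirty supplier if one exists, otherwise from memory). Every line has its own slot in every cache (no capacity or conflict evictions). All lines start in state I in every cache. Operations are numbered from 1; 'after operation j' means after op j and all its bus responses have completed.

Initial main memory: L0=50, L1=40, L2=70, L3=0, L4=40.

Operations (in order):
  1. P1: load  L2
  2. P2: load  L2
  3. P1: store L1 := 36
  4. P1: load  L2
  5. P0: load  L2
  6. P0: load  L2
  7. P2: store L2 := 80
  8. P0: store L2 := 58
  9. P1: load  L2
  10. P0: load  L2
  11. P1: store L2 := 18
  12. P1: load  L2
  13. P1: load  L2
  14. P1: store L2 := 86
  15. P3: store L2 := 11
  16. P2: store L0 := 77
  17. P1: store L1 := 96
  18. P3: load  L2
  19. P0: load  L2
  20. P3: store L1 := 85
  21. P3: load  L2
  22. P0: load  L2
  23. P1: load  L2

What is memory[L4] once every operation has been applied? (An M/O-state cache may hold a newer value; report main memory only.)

  op1 P1: load  L2 → I/S/I/I on L2; bus BusRd; mem=70
  op2 P2: load  L2 → I/S/S/I on L2; bus BusRd; mem=70
  op3 P1: store L1 := 36 → I/M/I/I on L1; bus BusRdX; mem=40
  op4 P1: load  L2 → I/S/S/I on L2; bus (none); mem=70
  op5 P0: load  L2 → S/S/S/I on L2; bus BusRd; mem=70
  op6 P0: load  L2 → S/S/S/I on L2; bus (none); mem=70
  op7 P2: store L2 := 80 → I/I/M/I on L2; bus BusRdX; mem=70
  op8 P0: store L2 := 58 → M/I/I/I on L2; bus BusRdX Flush; mem=80
  op9 P1: load  L2 → S/S/I/I on L2; bus BusRd Flush; mem=58
  op10 P0: load  L2 → S/S/I/I on L2; bus (none); mem=58
  op11 P1: store L2 := 18 → I/M/I/I on L2; bus BusRdX; mem=58
  op12 P1: load  L2 → I/M/I/I on L2; bus (none); mem=58
  op13 P1: load  L2 → I/M/I/I on L2; bus (none); mem=58
  op14 P1: store L2 := 86 → I/M/I/I on L2; bus (none); mem=58
  op15 P3: store L2 := 11 → I/I/I/M on L2; bus BusRdX Flush; mem=86
  op16 P2: store L0 := 77 → I/I/M/I on L0; bus BusRdX; mem=50
  op17 P1: store L1 := 96 → I/M/I/I on L1; bus (none); mem=40
  op18 P3: load  L2 → I/I/I/M on L2; bus (none); mem=86
  op19 P0: load  L2 → S/I/I/S on L2; bus BusRd Flush; mem=11
  op20 P3: store L1 := 85 → I/I/I/M on L1; bus BusRdX Flush; mem=96
  op21 P3: load  L2 → S/I/I/S on L2; bus (none); mem=11
  op22 P0: load  L2 → S/I/I/S on L2; bus (none); mem=11
  op23 P1: load  L2 → S/S/I/S on L2; bus BusRd; mem=11

memory[L4] = 40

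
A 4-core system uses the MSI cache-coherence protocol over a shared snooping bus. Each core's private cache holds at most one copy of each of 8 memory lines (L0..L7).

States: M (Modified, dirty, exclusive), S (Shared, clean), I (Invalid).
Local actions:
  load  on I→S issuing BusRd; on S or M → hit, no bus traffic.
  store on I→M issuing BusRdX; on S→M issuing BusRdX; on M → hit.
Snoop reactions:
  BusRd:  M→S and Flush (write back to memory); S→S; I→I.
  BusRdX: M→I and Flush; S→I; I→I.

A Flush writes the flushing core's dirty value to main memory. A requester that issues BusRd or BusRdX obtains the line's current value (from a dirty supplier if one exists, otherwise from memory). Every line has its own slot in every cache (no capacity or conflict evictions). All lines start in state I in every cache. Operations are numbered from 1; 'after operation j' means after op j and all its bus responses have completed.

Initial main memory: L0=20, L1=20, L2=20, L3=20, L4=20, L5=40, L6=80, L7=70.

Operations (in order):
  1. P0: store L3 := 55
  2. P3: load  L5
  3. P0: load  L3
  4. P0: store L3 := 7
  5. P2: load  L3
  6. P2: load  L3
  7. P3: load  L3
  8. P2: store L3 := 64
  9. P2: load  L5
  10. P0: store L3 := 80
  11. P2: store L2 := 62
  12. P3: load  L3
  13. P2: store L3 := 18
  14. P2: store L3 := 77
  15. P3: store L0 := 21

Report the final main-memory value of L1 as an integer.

memory[L1] = 20

1. P0: store L3 := 55  bus=[BusRdX]  L3: P0=M P1=I P2=I P3=I  mem[L3]=20
2. P3: load  L5  bus=[BusRd]  L5: P0=I P1=I P2=I P3=S  mem[L5]=40
3. P0: load  L3  bus=[-]  L3: P0=M P1=I P2=I P3=I  mem[L3]=20
4. P0: store L3 := 7  bus=[-]  L3: P0=M P1=I P2=I P3=I  mem[L3]=20
5. P2: load  L3  bus=[BusRd,Flush]  L3: P0=S P1=I P2=S P3=I  mem[L3]=7
6. P2: load  L3  bus=[-]  L3: P0=S P1=I P2=S P3=I  mem[L3]=7
7. P3: load  L3  bus=[BusRd]  L3: P0=S P1=I P2=S P3=S  mem[L3]=7
8. P2: store L3 := 64  bus=[BusRdX]  L3: P0=I P1=I P2=M P3=I  mem[L3]=7
9. P2: load  L5  bus=[BusRd]  L5: P0=I P1=I P2=S P3=S  mem[L5]=40
10. P0: store L3 := 80  bus=[BusRdX,Flush]  L3: P0=M P1=I P2=I P3=I  mem[L3]=64
11. P2: store L2 := 62  bus=[BusRdX]  L2: P0=I P1=I P2=M P3=I  mem[L2]=20
12. P3: load  L3  bus=[BusRd,Flush]  L3: P0=S P1=I P2=I P3=S  mem[L3]=80
13. P2: store L3 := 18  bus=[BusRdX]  L3: P0=I P1=I P2=M P3=I  mem[L3]=80
14. P2: store L3 := 77  bus=[-]  L3: P0=I P1=I P2=M P3=I  mem[L3]=80
15. P3: store L0 := 21  bus=[BusRdX]  L0: P0=I P1=I P2=I P3=M  mem[L0]=20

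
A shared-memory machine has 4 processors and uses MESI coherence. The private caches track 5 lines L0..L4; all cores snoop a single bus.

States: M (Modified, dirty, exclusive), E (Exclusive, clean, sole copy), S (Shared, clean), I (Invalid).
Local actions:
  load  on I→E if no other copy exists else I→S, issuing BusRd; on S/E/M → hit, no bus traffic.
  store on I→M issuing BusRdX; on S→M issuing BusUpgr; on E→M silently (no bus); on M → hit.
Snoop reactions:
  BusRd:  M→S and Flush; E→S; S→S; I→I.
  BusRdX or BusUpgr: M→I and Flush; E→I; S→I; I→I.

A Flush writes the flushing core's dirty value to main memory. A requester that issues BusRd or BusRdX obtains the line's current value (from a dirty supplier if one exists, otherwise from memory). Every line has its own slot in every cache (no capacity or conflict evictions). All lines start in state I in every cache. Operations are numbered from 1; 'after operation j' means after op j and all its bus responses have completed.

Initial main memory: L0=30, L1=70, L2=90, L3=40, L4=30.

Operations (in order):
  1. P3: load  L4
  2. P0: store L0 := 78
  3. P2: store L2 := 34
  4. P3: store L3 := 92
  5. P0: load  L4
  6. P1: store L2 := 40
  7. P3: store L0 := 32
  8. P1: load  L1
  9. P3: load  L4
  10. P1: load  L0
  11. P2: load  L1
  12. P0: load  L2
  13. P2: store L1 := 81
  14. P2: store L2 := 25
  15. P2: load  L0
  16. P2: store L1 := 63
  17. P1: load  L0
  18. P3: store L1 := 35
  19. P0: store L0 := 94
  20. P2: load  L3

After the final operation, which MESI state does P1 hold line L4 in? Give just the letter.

  op1 P3: load  L4 → I/I/I/E on L4; bus BusRd; mem=30
  op2 P0: store L0 := 78 → M/I/I/I on L0; bus BusRdX; mem=30
  op3 P2: store L2 := 34 → I/I/M/I on L2; bus BusRdX; mem=90
  op4 P3: store L3 := 92 → I/I/I/M on L3; bus BusRdX; mem=40
  op5 P0: load  L4 → S/I/I/S on L4; bus BusRd; mem=30
  op6 P1: store L2 := 40 → I/M/I/I on L2; bus BusRdX Flush; mem=34
  op7 P3: store L0 := 32 → I/I/I/M on L0; bus BusRdX Flush; mem=78
  op8 P1: load  L1 → I/E/I/I on L1; bus BusRd; mem=70
  op9 P3: load  L4 → S/I/I/S on L4; bus (none); mem=30
  op10 P1: load  L0 → I/S/I/S on L0; bus BusRd Flush; mem=32
  op11 P2: load  L1 → I/S/S/I on L1; bus BusRd; mem=70
  op12 P0: load  L2 → S/S/I/I on L2; bus BusRd Flush; mem=40
  op13 P2: store L1 := 81 → I/I/M/I on L1; bus BusUpgr; mem=70
  op14 P2: store L2 := 25 → I/I/M/I on L2; bus BusRdX; mem=40
  op15 P2: load  L0 → I/S/S/S on L0; bus BusRd; mem=32
  op16 P2: store L1 := 63 → I/I/M/I on L1; bus (none); mem=70
  op17 P1: load  L0 → I/S/S/S on L0; bus (none); mem=32
  op18 P3: store L1 := 35 → I/I/I/M on L1; bus BusRdX Flush; mem=63
  op19 P0: store L0 := 94 → M/I/I/I on L0; bus BusRdX; mem=32
  op20 P2: load  L3 → I/I/S/S on L3; bus BusRd Flush; mem=92

state = I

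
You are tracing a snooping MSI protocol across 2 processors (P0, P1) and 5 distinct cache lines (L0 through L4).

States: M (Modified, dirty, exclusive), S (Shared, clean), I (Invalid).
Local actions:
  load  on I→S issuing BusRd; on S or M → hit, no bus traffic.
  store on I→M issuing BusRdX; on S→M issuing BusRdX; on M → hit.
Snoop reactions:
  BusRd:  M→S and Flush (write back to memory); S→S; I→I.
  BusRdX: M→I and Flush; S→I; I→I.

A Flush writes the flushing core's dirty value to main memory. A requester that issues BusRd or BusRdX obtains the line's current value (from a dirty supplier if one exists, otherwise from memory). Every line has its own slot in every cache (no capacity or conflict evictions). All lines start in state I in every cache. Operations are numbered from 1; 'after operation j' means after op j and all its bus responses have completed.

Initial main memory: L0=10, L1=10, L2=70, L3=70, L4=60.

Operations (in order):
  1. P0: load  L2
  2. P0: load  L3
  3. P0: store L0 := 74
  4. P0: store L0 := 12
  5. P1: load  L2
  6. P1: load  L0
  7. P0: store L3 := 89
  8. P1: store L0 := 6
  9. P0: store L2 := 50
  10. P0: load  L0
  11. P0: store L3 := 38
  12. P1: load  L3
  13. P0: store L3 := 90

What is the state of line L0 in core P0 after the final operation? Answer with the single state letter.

state = S

1. P0: load  L2  bus=[BusRd]  L2: P0=S P1=I  mem[L2]=70
2. P0: load  L3  bus=[BusRd]  L3: P0=S P1=I  mem[L3]=70
3. P0: store L0 := 74  bus=[BusRdX]  L0: P0=M P1=I  mem[L0]=10
4. P0: store L0 := 12  bus=[-]  L0: P0=M P1=I  mem[L0]=10
5. P1: load  L2  bus=[BusRd]  L2: P0=S P1=S  mem[L2]=70
6. P1: load  L0  bus=[BusRd,Flush]  L0: P0=S P1=S  mem[L0]=12
7. P0: store L3 := 89  bus=[BusRdX]  L3: P0=M P1=I  mem[L3]=70
8. P1: store L0 := 6  bus=[BusRdX]  L0: P0=I P1=M  mem[L0]=12
9. P0: store L2 := 50  bus=[BusRdX]  L2: P0=M P1=I  mem[L2]=70
10. P0: load  L0  bus=[BusRd,Flush]  L0: P0=S P1=S  mem[L0]=6
11. P0: store L3 := 38  bus=[-]  L3: P0=M P1=I  mem[L3]=70
12. P1: load  L3  bus=[BusRd,Flush]  L3: P0=S P1=S  mem[L3]=38
13. P0: store L3 := 90  bus=[BusRdX]  L3: P0=M P1=I  mem[L3]=38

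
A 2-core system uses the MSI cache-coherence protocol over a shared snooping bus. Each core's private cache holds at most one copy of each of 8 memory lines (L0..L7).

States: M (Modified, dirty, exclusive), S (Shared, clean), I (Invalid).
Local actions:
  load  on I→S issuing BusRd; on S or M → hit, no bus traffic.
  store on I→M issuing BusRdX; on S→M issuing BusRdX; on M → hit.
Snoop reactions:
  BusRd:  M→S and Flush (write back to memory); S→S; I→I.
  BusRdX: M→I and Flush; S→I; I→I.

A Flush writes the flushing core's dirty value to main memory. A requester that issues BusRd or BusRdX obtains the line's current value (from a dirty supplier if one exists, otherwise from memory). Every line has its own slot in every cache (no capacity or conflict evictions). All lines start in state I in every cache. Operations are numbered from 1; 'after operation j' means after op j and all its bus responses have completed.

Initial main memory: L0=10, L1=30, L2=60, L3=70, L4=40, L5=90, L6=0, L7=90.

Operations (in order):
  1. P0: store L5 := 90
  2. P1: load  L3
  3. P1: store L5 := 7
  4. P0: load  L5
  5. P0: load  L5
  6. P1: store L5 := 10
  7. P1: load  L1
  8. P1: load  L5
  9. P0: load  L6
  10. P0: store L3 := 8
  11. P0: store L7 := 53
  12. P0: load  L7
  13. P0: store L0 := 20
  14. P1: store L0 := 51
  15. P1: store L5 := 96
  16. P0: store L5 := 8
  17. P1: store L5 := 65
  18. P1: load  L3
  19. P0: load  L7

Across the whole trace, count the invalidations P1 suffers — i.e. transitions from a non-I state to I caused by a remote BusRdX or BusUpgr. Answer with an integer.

  op1 P0: store L5 := 90 → M/I on L5; bus BusRdX; mem=90
  op2 P1: load  L3 → I/S on L3; bus BusRd; mem=70
  op3 P1: store L5 := 7 → I/M on L5; bus BusRdX Flush; mem=90
  op4 P0: load  L5 → S/S on L5; bus BusRd Flush; mem=7
  op5 P0: load  L5 → S/S on L5; bus (none); mem=7
  op6 P1: store L5 := 10 → I/M on L5; bus BusRdX; mem=7
  op7 P1: load  L1 → I/S on L1; bus BusRd; mem=30
  op8 P1: load  L5 → I/M on L5; bus (none); mem=7
  op9 P0: load  L6 → S/I on L6; bus BusRd; mem=0
  op10 P0: store L3 := 8 → M/I on L3; bus BusRdX; mem=70
  op11 P0: store L7 := 53 → M/I on L7; bus BusRdX; mem=90
  op12 P0: load  L7 → M/I on L7; bus (none); mem=90
  op13 P0: store L0 := 20 → M/I on L0; bus BusRdX; mem=10
  op14 P1: store L0 := 51 → I/M on L0; bus BusRdX Flush; mem=20
  op15 P1: store L5 := 96 → I/M on L5; bus (none); mem=7
  op16 P0: store L5 := 8 → M/I on L5; bus BusRdX Flush; mem=96
  op17 P1: store L5 := 65 → I/M on L5; bus BusRdX Flush; mem=8
  op18 P1: load  L3 → S/S on L3; bus BusRd Flush; mem=8
  op19 P0: load  L7 → M/I on L7; bus (none); mem=90

invalidations = 2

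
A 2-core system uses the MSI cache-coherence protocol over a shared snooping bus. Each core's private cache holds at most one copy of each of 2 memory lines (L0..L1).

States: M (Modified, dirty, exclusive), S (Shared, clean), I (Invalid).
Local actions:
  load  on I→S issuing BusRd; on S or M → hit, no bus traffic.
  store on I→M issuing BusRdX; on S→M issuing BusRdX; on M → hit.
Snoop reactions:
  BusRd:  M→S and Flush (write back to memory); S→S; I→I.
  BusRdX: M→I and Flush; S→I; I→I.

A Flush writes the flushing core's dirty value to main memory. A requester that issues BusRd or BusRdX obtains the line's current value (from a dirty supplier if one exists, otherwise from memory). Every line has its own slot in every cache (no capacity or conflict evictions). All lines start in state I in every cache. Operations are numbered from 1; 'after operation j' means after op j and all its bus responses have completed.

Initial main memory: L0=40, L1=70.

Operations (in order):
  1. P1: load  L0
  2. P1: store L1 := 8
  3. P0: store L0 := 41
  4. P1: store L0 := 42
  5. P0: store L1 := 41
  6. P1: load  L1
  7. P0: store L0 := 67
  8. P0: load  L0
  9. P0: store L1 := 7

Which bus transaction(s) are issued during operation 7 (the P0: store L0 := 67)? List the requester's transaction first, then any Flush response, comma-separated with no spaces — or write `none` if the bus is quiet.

bus = BusRdX,Flush

1. P1: load  L0  bus=[BusRd]  L0: P0=I P1=S  mem[L0]=40
2. P1: store L1 := 8  bus=[BusRdX]  L1: P0=I P1=M  mem[L1]=70
3. P0: store L0 := 41  bus=[BusRdX]  L0: P0=M P1=I  mem[L0]=40
4. P1: store L0 := 42  bus=[BusRdX,Flush]  L0: P0=I P1=M  mem[L0]=41
5. P0: store L1 := 41  bus=[BusRdX,Flush]  L1: P0=M P1=I  mem[L1]=8
6. P1: load  L1  bus=[BusRd,Flush]  L1: P0=S P1=S  mem[L1]=41
7. P0: store L0 := 67  bus=[BusRdX,Flush]  L0: P0=M P1=I  mem[L0]=42
8. P0: load  L0  bus=[-]  L0: P0=M P1=I  mem[L0]=42
9. P0: store L1 := 7  bus=[BusRdX]  L1: P0=M P1=I  mem[L1]=41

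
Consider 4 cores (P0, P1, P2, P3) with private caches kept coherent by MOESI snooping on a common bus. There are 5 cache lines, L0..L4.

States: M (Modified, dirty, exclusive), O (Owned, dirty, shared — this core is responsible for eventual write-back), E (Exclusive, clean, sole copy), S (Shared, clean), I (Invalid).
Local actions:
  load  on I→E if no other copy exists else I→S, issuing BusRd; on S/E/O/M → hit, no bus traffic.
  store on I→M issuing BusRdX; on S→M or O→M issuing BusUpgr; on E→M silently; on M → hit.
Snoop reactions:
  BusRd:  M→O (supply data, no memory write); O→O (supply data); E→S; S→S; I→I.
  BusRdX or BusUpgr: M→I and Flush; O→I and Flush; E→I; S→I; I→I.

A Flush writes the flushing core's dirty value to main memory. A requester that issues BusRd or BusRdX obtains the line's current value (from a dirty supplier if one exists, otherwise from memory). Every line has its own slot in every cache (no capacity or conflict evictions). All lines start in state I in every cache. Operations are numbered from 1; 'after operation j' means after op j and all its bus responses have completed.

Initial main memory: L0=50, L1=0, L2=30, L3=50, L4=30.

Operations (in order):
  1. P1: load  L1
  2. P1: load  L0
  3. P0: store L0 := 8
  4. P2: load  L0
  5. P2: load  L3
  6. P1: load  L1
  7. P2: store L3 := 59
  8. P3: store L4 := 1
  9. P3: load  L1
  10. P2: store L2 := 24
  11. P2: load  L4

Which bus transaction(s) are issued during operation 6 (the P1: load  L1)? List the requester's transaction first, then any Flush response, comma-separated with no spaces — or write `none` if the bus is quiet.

1. P1: load  L1  bus=[BusRd]  L1: P0=I P1=E P2=I P3=I  mem[L1]=0
2. P1: load  L0  bus=[BusRd]  L0: P0=I P1=E P2=I P3=I  mem[L0]=50
3. P0: store L0 := 8  bus=[BusRdX]  L0: P0=M P1=I P2=I P3=I  mem[L0]=50
4. P2: load  L0  bus=[BusRd]  L0: P0=O P1=I P2=S P3=I  mem[L0]=50
5. P2: load  L3  bus=[BusRd]  L3: P0=I P1=I P2=E P3=I  mem[L3]=50
6. P1: load  L1  bus=[-]  L1: P0=I P1=E P2=I P3=I  mem[L1]=0
7. P2: store L3 := 59  bus=[-]  L3: P0=I P1=I P2=M P3=I  mem[L3]=50
8. P3: store L4 := 1  bus=[BusRdX]  L4: P0=I P1=I P2=I P3=M  mem[L4]=30
9. P3: load  L1  bus=[BusRd]  L1: P0=I P1=S P2=I P3=S  mem[L1]=0
10. P2: store L2 := 24  bus=[BusRdX]  L2: P0=I P1=I P2=M P3=I  mem[L2]=30
11. P2: load  L4  bus=[BusRd]  L4: P0=I P1=I P2=S P3=O  mem[L4]=30

bus = none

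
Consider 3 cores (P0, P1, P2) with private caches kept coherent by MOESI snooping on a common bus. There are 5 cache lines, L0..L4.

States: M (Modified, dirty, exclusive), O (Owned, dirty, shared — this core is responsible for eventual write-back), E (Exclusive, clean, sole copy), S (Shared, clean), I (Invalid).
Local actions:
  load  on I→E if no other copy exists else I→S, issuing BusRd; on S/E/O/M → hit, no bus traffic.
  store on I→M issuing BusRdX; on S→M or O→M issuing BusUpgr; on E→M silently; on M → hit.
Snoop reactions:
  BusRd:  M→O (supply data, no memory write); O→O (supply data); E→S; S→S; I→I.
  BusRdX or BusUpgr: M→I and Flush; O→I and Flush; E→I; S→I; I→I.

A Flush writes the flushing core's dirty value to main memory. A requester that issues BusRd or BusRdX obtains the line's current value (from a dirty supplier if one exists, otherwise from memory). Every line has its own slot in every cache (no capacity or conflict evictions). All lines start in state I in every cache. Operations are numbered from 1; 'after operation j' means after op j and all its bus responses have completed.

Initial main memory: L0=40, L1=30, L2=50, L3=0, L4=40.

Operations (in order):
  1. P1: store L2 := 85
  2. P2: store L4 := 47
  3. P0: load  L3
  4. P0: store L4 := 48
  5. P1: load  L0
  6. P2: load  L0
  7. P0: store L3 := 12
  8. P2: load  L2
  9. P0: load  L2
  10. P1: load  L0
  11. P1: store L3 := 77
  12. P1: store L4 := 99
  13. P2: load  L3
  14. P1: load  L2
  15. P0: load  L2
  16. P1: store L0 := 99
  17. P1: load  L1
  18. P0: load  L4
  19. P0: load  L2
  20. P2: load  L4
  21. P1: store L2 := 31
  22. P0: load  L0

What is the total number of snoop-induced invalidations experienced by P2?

step 1: P1: store L2 := 85  ⟶  IMI  (L2)  txn=BusRdX  M[L2]=50
step 2: P2: store L4 := 47  ⟶  IIM  (L4)  txn=BusRdX  M[L4]=40
step 3: P0: load  L3  ⟶  EII  (L3)  txn=BusRd  M[L3]=0
step 4: P0: store L4 := 48  ⟶  MII  (L4)  txn=BusRdX+Flush  M[L4]=47
step 5: P1: load  L0  ⟶  IEI  (L0)  txn=BusRd  M[L0]=40
step 6: P2: load  L0  ⟶  ISS  (L0)  txn=BusRd  M[L0]=40
step 7: P0: store L3 := 12  ⟶  MII  (L3)  txn=∅  M[L3]=0
step 8: P2: load  L2  ⟶  IOS  (L2)  txn=BusRd  M[L2]=50
step 9: P0: load  L2  ⟶  SOS  (L2)  txn=BusRd  M[L2]=50
step 10: P1: load  L0  ⟶  ISS  (L0)  txn=∅  M[L0]=40
step 11: P1: store L3 := 77  ⟶  IMI  (L3)  txn=BusRdX+Flush  M[L3]=12
step 12: P1: store L4 := 99  ⟶  IMI  (L4)  txn=BusRdX+Flush  M[L4]=48
step 13: P2: load  L3  ⟶  IOS  (L3)  txn=BusRd  M[L3]=12
step 14: P1: load  L2  ⟶  SOS  (L2)  txn=∅  M[L2]=50
step 15: P0: load  L2  ⟶  SOS  (L2)  txn=∅  M[L2]=50
step 16: P1: store L0 := 99  ⟶  IMI  (L0)  txn=BusUpgr  M[L0]=40
step 17: P1: load  L1  ⟶  IEI  (L1)  txn=BusRd  M[L1]=30
step 18: P0: load  L4  ⟶  SOI  (L4)  txn=BusRd  M[L4]=48
step 19: P0: load  L2  ⟶  SOS  (L2)  txn=∅  M[L2]=50
step 20: P2: load  L4  ⟶  SOS  (L4)  txn=BusRd  M[L4]=48
step 21: P1: store L2 := 31  ⟶  IMI  (L2)  txn=BusUpgr  M[L2]=50
step 22: P0: load  L0  ⟶  SOI  (L0)  txn=BusRd  M[L0]=40

invalidations = 3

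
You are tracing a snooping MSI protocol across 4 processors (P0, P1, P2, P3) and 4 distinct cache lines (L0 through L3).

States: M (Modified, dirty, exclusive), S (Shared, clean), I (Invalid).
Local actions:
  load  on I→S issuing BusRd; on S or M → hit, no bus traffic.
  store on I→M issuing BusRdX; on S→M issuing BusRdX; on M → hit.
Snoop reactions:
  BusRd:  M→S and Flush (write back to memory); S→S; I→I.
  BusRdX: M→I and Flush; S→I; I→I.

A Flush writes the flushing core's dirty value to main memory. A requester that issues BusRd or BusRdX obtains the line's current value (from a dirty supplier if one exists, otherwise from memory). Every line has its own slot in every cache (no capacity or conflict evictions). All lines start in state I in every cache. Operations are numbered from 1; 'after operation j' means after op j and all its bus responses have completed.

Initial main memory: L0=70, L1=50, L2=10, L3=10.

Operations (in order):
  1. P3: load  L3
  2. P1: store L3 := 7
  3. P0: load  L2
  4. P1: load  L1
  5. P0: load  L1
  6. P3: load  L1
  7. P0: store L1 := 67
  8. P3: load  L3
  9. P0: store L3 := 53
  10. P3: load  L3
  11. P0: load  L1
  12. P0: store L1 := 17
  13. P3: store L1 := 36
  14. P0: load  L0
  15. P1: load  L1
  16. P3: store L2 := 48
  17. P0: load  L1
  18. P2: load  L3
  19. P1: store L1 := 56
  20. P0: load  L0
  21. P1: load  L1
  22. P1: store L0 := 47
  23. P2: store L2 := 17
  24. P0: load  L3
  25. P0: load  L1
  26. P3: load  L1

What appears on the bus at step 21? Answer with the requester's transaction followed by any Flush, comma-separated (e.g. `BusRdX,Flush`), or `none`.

step 1: P3: load  L3  ⟶  IIIS  (L3)  txn=BusRd  M[L3]=10
step 2: P1: store L3 := 7  ⟶  IMII  (L3)  txn=BusRdX  M[L3]=10
step 3: P0: load  L2  ⟶  SIII  (L2)  txn=BusRd  M[L2]=10
step 4: P1: load  L1  ⟶  ISII  (L1)  txn=BusRd  M[L1]=50
step 5: P0: load  L1  ⟶  SSII  (L1)  txn=BusRd  M[L1]=50
step 6: P3: load  L1  ⟶  SSIS  (L1)  txn=BusRd  M[L1]=50
step 7: P0: store L1 := 67  ⟶  MIII  (L1)  txn=BusRdX  M[L1]=50
step 8: P3: load  L3  ⟶  ISIS  (L3)  txn=BusRd+Flush  M[L3]=7
step 9: P0: store L3 := 53  ⟶  MIII  (L3)  txn=BusRdX  M[L3]=7
step 10: P3: load  L3  ⟶  SIIS  (L3)  txn=BusRd+Flush  M[L3]=53
step 11: P0: load  L1  ⟶  MIII  (L1)  txn=∅  M[L1]=50
step 12: P0: store L1 := 17  ⟶  MIII  (L1)  txn=∅  M[L1]=50
step 13: P3: store L1 := 36  ⟶  IIIM  (L1)  txn=BusRdX+Flush  M[L1]=17
step 14: P0: load  L0  ⟶  SIII  (L0)  txn=BusRd  M[L0]=70
step 15: P1: load  L1  ⟶  ISIS  (L1)  txn=BusRd+Flush  M[L1]=36
step 16: P3: store L2 := 48  ⟶  IIIM  (L2)  txn=BusRdX  M[L2]=10
step 17: P0: load  L1  ⟶  SSIS  (L1)  txn=BusRd  M[L1]=36
step 18: P2: load  L3  ⟶  SISS  (L3)  txn=BusRd  M[L3]=53
step 19: P1: store L1 := 56  ⟶  IMII  (L1)  txn=BusRdX  M[L1]=36
step 20: P0: load  L0  ⟶  SIII  (L0)  txn=∅  M[L0]=70
step 21: P1: load  L1  ⟶  IMII  (L1)  txn=∅  M[L1]=36
step 22: P1: store L0 := 47  ⟶  IMII  (L0)  txn=BusRdX  M[L0]=70
step 23: P2: store L2 := 17  ⟶  IIMI  (L2)  txn=BusRdX+Flush  M[L2]=48
step 24: P0: load  L3  ⟶  SISS  (L3)  txn=∅  M[L3]=53
step 25: P0: load  L1  ⟶  SSII  (L1)  txn=BusRd+Flush  M[L1]=56
step 26: P3: load  L1  ⟶  SSIS  (L1)  txn=BusRd  M[L1]=56

bus = none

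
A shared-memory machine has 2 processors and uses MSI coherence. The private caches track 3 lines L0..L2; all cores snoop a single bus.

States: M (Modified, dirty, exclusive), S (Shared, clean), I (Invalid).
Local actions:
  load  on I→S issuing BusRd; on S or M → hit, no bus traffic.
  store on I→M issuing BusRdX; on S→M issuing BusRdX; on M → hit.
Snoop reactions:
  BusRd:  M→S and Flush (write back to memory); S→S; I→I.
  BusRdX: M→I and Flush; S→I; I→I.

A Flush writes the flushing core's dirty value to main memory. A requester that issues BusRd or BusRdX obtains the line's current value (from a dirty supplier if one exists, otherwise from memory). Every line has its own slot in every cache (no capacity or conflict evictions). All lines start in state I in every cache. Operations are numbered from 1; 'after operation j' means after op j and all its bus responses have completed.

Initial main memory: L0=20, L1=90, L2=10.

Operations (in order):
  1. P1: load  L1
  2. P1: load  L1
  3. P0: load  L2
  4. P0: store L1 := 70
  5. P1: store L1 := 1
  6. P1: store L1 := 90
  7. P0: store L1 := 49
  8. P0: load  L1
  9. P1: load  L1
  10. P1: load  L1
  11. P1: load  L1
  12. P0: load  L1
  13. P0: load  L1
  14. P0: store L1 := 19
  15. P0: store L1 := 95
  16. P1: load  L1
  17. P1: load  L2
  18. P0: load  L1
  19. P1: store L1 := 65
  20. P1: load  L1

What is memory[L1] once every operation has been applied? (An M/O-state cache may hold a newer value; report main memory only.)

memory[L1] = 95

1. P1: load  L1  bus=[BusRd]  L1: P0=I P1=S  mem[L1]=90
2. P1: load  L1  bus=[-]  L1: P0=I P1=S  mem[L1]=90
3. P0: load  L2  bus=[BusRd]  L2: P0=S P1=I  mem[L2]=10
4. P0: store L1 := 70  bus=[BusRdX]  L1: P0=M P1=I  mem[L1]=90
5. P1: store L1 := 1  bus=[BusRdX,Flush]  L1: P0=I P1=M  mem[L1]=70
6. P1: store L1 := 90  bus=[-]  L1: P0=I P1=M  mem[L1]=70
7. P0: store L1 := 49  bus=[BusRdX,Flush]  L1: P0=M P1=I  mem[L1]=90
8. P0: load  L1  bus=[-]  L1: P0=M P1=I  mem[L1]=90
9. P1: load  L1  bus=[BusRd,Flush]  L1: P0=S P1=S  mem[L1]=49
10. P1: load  L1  bus=[-]  L1: P0=S P1=S  mem[L1]=49
11. P1: load  L1  bus=[-]  L1: P0=S P1=S  mem[L1]=49
12. P0: load  L1  bus=[-]  L1: P0=S P1=S  mem[L1]=49
13. P0: load  L1  bus=[-]  L1: P0=S P1=S  mem[L1]=49
14. P0: store L1 := 19  bus=[BusRdX]  L1: P0=M P1=I  mem[L1]=49
15. P0: store L1 := 95  bus=[-]  L1: P0=M P1=I  mem[L1]=49
16. P1: load  L1  bus=[BusRd,Flush]  L1: P0=S P1=S  mem[L1]=95
17. P1: load  L2  bus=[BusRd]  L2: P0=S P1=S  mem[L2]=10
18. P0: load  L1  bus=[-]  L1: P0=S P1=S  mem[L1]=95
19. P1: store L1 := 65  bus=[BusRdX]  L1: P0=I P1=M  mem[L1]=95
20. P1: load  L1  bus=[-]  L1: P0=I P1=M  mem[L1]=95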